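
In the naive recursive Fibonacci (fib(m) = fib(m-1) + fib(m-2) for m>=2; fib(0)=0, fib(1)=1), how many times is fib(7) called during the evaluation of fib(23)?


Let N(m) = number of times fib(m) is called while evaluating fib(23).
N(23) = 1 (the initial call).
N(22) = 1 (only fib(23) calls it).
For 1 <= m <= 21: fib(m) is called by fib(m+1) and fib(m+2), so
  N(m) = N(m+1) + N(m+2).
fib(0) is called only by fib(2), so N(0) = N(2).
Walk down from m=23:
  N(23)=1, N(22)=1, N(21)=2, N(20)=3, N(19)=5, N(18)=8, N(17)=13, N(16)=21, N(15)=34, N(14)=55, N(13)=89, N(12)=144, N(11)=233, N(10)=377, N(9)=610, N(8)=987, N(7)=1597
N(7) = 1597


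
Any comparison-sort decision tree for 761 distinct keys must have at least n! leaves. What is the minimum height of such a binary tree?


A binary decision tree of height h has at most 2^h leaves and needs at least n! of them, so h >= ceil(log2(n!)).
761! is far too large to multiply out, so use Stirling's series:
  ln(n!) ~ n ln n - n + (1/2) ln(2 pi n) + 1/(12n)  (error below 1/(360 n^3), negligible here)
  ln(761) = 6.6346334
  n ln n = 761 * 6.6346334 = 5048.9560
  (1/2) ln(2 pi * 761) = (1/2) ln(4781.5040) = 4.2363
  1/(12*761) = 0.0001
  ln(761!) ~ 5048.9560 - 761 + 4.2363 + 0.0001 = 4292.1924
Convert to base 2: log2(761!) = 4292.1924 / ln 2 = 4292.1924 / 0.69314718 = 6192.3247
ceil(6192.3247) = 6193


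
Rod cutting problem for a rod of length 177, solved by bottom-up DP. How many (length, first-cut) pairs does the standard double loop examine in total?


For each subproblem length i = 1..177, the inner loop considers i possible first cuts.
Total = 1 + 2 + ... + 177
= 177*(177+1)/2
= 177*178/2 = 15753


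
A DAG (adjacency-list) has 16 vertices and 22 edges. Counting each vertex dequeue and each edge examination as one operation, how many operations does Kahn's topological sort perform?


V = 16 (vertex processing)
E = 22 (edge processing)
V + E = 16 + 22 = 38


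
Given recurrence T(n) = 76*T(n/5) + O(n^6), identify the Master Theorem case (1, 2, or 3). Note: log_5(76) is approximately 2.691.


Master Theorem parameters: a=76, b=5, c=6
log_b(a) = 2.691
Compare b^c with a: 5^6 = 15625 > 76, so c > log_b(a).
Comparing c=6 vs log_b(a)=2.691:
6 > 2.691 => Case 3
Result: T(n) = O(n^6)
Master Theorem case = 3


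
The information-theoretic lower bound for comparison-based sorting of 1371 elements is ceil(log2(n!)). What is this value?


A binary decision tree of height h has at most 2^h leaves and needs at least n! of them, so h >= ceil(log2(n!)).
1371! is far too large to multiply out, so use Stirling's series:
  ln(n!) ~ n ln n - n + (1/2) ln(2 pi n) + 1/(12n)  (error below 1/(360 n^3), negligible here)
  ln(1371) = 7.2232957
  n ln n = 1371 * 7.2232957 = 9903.1384
  (1/2) ln(2 pi * 1371) = (1/2) ln(8614.2471) = 4.5306
  1/(12*1371) = 0.0001
  ln(1371!) ~ 9903.1384 - 1371 + 4.5306 + 0.0001 = 8536.6691
Convert to base 2: log2(1371!) = 8536.6691 / ln 2 = 8536.6691 / 0.69314718 = 12315.8102
ceil(12315.8102) = 12316


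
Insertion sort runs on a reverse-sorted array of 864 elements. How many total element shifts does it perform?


Sum of shifts = 1 + 2 + 3 + ... + 863
= 864 * 863 / 2
= 745632 / 2
= 372816


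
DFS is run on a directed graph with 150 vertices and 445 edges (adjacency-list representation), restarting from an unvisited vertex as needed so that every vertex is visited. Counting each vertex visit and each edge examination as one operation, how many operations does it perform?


A full DFS traversal processes each vertex exactly once (push/pop on stack).
Each directed edge is examined once.
V = 150, E = 445
V + E = 595


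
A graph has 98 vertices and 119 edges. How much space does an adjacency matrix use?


Adjacency matrix: V x V grid of entries
Space = V^2 = 98^2 = 98 * 98 = 9604


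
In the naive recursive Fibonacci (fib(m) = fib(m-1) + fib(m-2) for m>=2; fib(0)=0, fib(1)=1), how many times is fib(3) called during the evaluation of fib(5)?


Let N(m) = number of times fib(m) is called while evaluating fib(5).
N(5) = 1 (the initial call).
N(4) = 1 (only fib(5) calls it).
For 1 <= m <= 3: fib(m) is called by fib(m+1) and fib(m+2), so
  N(m) = N(m+1) + N(m+2).
fib(0) is called only by fib(2), so N(0) = N(2).
Walk down from m=5:
  N(5)=1, N(4)=1, N(3)=2
N(3) = 2


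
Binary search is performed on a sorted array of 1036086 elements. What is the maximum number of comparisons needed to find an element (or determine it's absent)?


Binary search halves the search space each comparison:
  Step 1: search space = 1036086 -> 518043
  Step 2: search space = 518043 -> 259021
  Step 3: search space = 259021 -> 129510
  Step 4: search space = 129510 -> 64755
  Step 5: search space = 64755 -> 32377
  Step 6: search space = 32377 -> 16188
  Step 7: search space = 16188 -> 8094
  Step 8: search space = 8094 -> 4047
  Step 9: search space = 4047 -> 2023
  Step 10: search space = 2023 -> 1011
  Step 11: search space = 1011 -> 505
  Step 12: search space = 505 -> 252
  Step 13: search space = 252 -> 126
  Step 14: search space = 126 -> 63
  Step 15: search space = 63 -> 31
  Step 16: search space = 31 -> 15
  Step 17: search space = 15 -> 7
  Step 18: search space = 7 -> 3
  Step 19: search space = 3 -> 1
  Step 20: search space = 1 (final check)
Maximum comparisons = floor(log2(1036086)) + 1 = 19 + 1 = 20


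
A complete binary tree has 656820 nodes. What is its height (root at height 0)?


In a complete binary tree, level k holds nodes 2^k .. 2^(k+1)-1 (1-indexed).
Height = floor(log2(n)) = floor(log2(656820)) = 19
Check: 2^19 = 524288 <= 656820 < 1048576 = 2^20


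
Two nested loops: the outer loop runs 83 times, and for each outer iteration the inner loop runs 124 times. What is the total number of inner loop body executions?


Outer loop: 83 iterations
Inner loop: 124 iterations per outer iteration
Total = 83 * 124 = 10292


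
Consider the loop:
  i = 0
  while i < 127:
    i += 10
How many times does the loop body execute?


Starting at i = 0, each iteration adds 10.
Iterations until i >= 127:
  Iteration 1: i = 0 -> i = 10
  Iteration 2: i = 10 -> i = 20
  Iteration 3: i = 20 -> i = 30
  Iteration 4: i = 30 -> i = 40
  Iteration 5: i = 40 -> i = 50
  Iteration 6: i = 50 -> i = 60
  Iteration 7: i = 60 -> i = 70
  Iteration 8: i = 70 -> i = 80
  ... continuing ...
Total iterations = ceil(127/10) = 13


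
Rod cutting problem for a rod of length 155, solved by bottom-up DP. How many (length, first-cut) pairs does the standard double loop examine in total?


For each subproblem length i = 1..155, the inner loop considers i possible first cuts.
Total = 1 + 2 + ... + 155
= 155*(155+1)/2
= 155*156/2 = 12090


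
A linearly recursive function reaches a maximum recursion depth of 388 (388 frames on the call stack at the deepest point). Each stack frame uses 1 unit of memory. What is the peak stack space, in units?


Maximum recursion depth = 388 frames
Memory per frame = 1 unit
Total stack space = depth * frame_size
= 388 * 1 = 388


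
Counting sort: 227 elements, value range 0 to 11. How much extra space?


n = 227 (output array)
k = 12 (count array for 12 distinct values)
Extra space = 227 + 12 = 239


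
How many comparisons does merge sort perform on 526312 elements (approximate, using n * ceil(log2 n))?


Recursion depth: ceil(log2(526312)) = 20
Each recursion level merges n = 526312 elements
Total = 526312 * 20 = 10526240


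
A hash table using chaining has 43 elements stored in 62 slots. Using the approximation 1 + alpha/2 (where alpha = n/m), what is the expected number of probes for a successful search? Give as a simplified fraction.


Load factor alpha = n/m = 43/62
Expected probes = 1 + alpha/2 = 1 + 43/(2*62)
= 1 + 43/124
= 124/124 + 43/124
= 167/124


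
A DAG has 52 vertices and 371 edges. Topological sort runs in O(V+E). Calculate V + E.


V = 52 (vertex processing)
E = 371 (edge processing)
V + E = 52 + 371 = 423


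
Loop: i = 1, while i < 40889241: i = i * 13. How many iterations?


i multiplies by 13 each step:
i = 1 -> 13 -> 169 -> 2197 -> 28561 -> 371293 -> 4826809 -> 62748517 (stop)
Iterations = ceil(log_13(40889241)) = 7


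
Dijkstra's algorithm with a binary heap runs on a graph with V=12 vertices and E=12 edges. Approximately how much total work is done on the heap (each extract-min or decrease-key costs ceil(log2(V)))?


Dijkstra with a binary heap: each vertex is extracted once, each edge may relax once.
Each heap operation costs O(log V).
V + E = 12 + 12 = 24
ceil(log2(12)) = 4 (since 2^3 = 8 < 12 <= 16 = 2^4)
Total heap work = (V+E) * ceil(log2(V)) = 24 * 4 = 96


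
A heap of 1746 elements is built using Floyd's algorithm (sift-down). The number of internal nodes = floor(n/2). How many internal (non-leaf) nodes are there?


Leaf nodes occupy roughly half the array.
Sift-down is called for each internal node, starting from the last one.
Internal nodes = floor(n/2) = floor(1746/2) = 873


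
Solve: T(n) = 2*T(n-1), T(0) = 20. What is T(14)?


Unrolling:
T(14) = 2*T(13) = 2^2*T(12) = ... = 2^14*T(0)
= 2^14 * 20
= 16384 * 20 = 327680


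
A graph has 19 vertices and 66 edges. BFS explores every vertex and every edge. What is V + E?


A full BFS traversal dequeues each vertex once and examines each edge once.
Vertex visits: 19
Edge visits: 66
V + E = 19 + 66 = 85


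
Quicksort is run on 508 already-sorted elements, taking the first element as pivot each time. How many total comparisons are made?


Sum of comparisons per partition:
507 + 506 + ... + 1 + 0
= 508 * (508 - 1) / 2
= 508 * 507 / 2
= 128778


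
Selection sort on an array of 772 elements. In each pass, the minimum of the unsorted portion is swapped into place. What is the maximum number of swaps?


Selection sort performs one swap per pass:
  Pass 1: find min in positions 0 to 771, swap with position 0
  Pass 2: find min in positions 1 to 771, swap with position 1
  Pass 3: find min in positions 2 to 771, swap with position 2
  Pass 4: find min in positions 3 to 771, swap with position 3
  Pass 5: find min in positions 4 to 771, swap with position 4
  ... (766 more passes)
Total passes (and swaps) = n - 1 = 772 - 1 = 771


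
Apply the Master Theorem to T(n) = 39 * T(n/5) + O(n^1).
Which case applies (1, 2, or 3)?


The Master Theorem: T(n) = a*T(n/b) + O(n^c)
  a = 39, b = 5, c = 1
log_b(a) = log_5(39) ~ 2.276
Compare b^c with a: 5^1 = 5 < 39, so c < log_b(a).
Since c < log_b(a), Case 1 applies.
T(n) = O(n^(log_5 39)) ~ O(n^2.276)
Master Theorem case = 1


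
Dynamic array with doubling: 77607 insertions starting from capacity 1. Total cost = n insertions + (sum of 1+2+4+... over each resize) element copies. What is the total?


n = 77607
Insertion costs: 77607
Resizes copy 1, 2, 4, ... up to the largest power of 2 that is <= n-1 = 77606, i.e. 65536.
Copy costs = 1 + 2 + 4 + 8 + 16 + 32 + 64 + 128 + 256 + 512 + 1024 + 2048 + 4096 + 8192 + 16384 + 32768 + 65536 = 131071
Total = 77607 + 131071 = 208678


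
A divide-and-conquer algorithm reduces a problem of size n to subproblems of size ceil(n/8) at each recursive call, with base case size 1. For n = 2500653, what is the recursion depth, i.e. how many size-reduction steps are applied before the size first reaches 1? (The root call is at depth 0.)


Each step divides the size by 8 (rounding up); after k steps the size is ceil(n/8^k), which equals 1 exactly when 8^k >= n.
So the depth is the smallest k with 8^k >= 2500653, i.e. ceil(log_8(2500653)).
8^7 = 2097152 < 2500653 <= 16777216 = 8^8
Recursion depth = 8


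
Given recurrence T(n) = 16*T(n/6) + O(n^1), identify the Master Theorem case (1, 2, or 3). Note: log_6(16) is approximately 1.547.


Master Theorem parameters: a=16, b=6, c=1
log_b(a) = 1.547
Compare b^c with a: 6^1 = 6 < 16, so c < log_b(a).
Comparing c=1 vs log_b(a)=1.547:
1 < 1.547 => Case 1
Result: T(n) = O(n^(log_6 16)) ~ O(n^1.547)
Master Theorem case = 1


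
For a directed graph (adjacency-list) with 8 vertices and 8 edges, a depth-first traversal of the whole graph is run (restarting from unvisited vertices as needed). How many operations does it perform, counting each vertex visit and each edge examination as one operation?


A full DFS traversal visits each vertex once and examines each edge once.
V = 8
E = 8
Sum = 8 + 8 = 16


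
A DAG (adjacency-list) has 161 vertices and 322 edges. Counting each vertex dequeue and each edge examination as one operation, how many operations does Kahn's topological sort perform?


V = 161 (vertex processing)
E = 322 (edge processing)
V + E = 161 + 322 = 483


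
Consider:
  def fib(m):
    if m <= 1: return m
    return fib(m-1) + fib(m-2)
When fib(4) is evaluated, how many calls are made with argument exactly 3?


Let N(m) = number of times fib(m) is called while evaluating fib(4).
N(4) = 1 (the initial call).
N(3) = 1 (only fib(4) calls it).
For 1 <= m <= 2: fib(m) is called by fib(m+1) and fib(m+2), so
  N(m) = N(m+1) + N(m+2).
fib(0) is called only by fib(2), so N(0) = N(2).
Walk down from m=4:
  N(4)=1, N(3)=1
N(3) = 1


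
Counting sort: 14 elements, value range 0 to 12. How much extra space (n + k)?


n = 14 (output array)
k = 13 (count array for 13 distinct values)
Extra space = 14 + 13 = 27


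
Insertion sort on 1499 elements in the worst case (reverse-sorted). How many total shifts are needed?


In the worst case (reverse-sorted), each element shifts past all previous:
  Element 1: 1 shifts
  Element 2: 2 shifts
  Element 3: 3 shifts
  Element 4: 4 shifts
  Element 5: 5 shifts
  ...
  Element 1498: 1498 shifts
Total = 1 + 2 + ... + 1498
= 1499*(1499-1)/2 = 1122751


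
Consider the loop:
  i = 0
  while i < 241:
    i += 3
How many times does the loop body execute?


Starting at i = 0, each iteration adds 3.
Iterations until i >= 241:
  Iteration 1: i = 0 -> i = 3
  Iteration 2: i = 3 -> i = 6
  Iteration 3: i = 6 -> i = 9
  Iteration 4: i = 9 -> i = 12
  Iteration 5: i = 12 -> i = 15
  Iteration 6: i = 15 -> i = 18
  Iteration 7: i = 18 -> i = 21
  Iteration 8: i = 21 -> i = 24
  ... continuing ...
Total iterations = ceil(241/3) = 81


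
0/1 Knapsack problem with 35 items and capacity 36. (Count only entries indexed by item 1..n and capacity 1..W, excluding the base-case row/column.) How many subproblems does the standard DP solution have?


The DP table is indexed by (item, capacity).
Rows: 35 items
Columns: 36 capacity values (1 to W)
Total subproblems = 35 * 36 = 1260


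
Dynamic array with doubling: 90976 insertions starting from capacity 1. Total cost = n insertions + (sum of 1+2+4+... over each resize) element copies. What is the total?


n = 90976
Insertion costs: 90976
Resizes copy 1, 2, 4, ... up to the largest power of 2 that is <= n-1 = 90975, i.e. 65536.
Copy costs = 1 + 2 + 4 + 8 + 16 + 32 + 64 + 128 + 256 + 512 + 1024 + 2048 + 4096 + 8192 + 16384 + 32768 + 65536 = 131071
Total = 90976 + 131071 = 222047


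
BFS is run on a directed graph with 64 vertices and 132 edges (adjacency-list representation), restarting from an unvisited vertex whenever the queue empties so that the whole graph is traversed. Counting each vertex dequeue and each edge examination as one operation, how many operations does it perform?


A full BFS traversal dequeues each vertex exactly once and examines each directed edge exactly once.
V = 64 (vertex processing cost)
E = 132 (edge examination cost)
Total operations proportional to V + E = 64 + 132 = 196


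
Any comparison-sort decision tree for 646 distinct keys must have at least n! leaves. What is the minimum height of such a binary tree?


A binary decision tree of height h has at most 2^h leaves and needs at least n! of them, so h >= ceil(log2(n!)).
646! is far too large to multiply out, so use Stirling's series:
  ln(n!) ~ n ln n - n + (1/2) ln(2 pi n) + 1/(12n)  (error below 1/(360 n^3), negligible here)
  ln(646) = 6.4707995
  n ln n = 646 * 6.4707995 = 4180.1365
  (1/2) ln(2 pi * 646) = (1/2) ln(4058.9377) = 4.1543
  1/(12*646) = 0.0001
  ln(646!) ~ 4180.1365 - 646 + 4.1543 + 0.0001 = 3538.2909
Convert to base 2: log2(646!) = 3538.2909 / ln 2 = 3538.2909 / 0.69314718 = 5104.6747
ceil(5104.6747) = 5105


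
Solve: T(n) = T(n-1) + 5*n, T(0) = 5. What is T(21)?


Expanding the recurrence:
T(21) = T(20) + 5*21
       = T(19) + 5*20 + 5*21
       ...
       = T(0) + 5*(1 + 2 + ... + 21)
       = 5 + 5 * 21*22/2
       = 5 + 5 * 231
       = 5 + 1155 = 1160


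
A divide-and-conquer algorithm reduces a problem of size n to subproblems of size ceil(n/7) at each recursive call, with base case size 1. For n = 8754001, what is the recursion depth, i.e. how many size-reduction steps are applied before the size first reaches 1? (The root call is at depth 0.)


Each step divides the size by 7 (rounding up); after k steps the size is ceil(n/7^k), which equals 1 exactly when 7^k >= n.
So the depth is the smallest k with 7^k >= 8754001, i.e. ceil(log_7(8754001)).
7^8 = 5764801 < 8754001 <= 40353607 = 7^9
Recursion depth = 9


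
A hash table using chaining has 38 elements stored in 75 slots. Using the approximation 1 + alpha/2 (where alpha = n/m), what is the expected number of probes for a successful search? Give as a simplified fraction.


Load factor alpha = n/m = 38/75
Expected probes = 1 + alpha/2 = 1 + 38/(2*75)
= 1 + 38/150
= 150/150 + 38/150
= 188/150
Simplify: 94/75


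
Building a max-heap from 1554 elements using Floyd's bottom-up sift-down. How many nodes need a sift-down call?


In a heap of 1554 elements (0-indexed array):
  Last element index: 1553
  Parent of last element: floor((1553 - 1) / 2) = 776
  Internal nodes: indices 0 to 776
  Count = floor(1554/2) = 777


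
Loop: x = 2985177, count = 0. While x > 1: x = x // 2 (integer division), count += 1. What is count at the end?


The variable x halves each step:
x = 2985177 -> 1492588 -> 746294 -> 373147 -> 186573 -> 93286 -> 46643 -> 23321 -> 11660 -> 5830 -> 2915 -> 1457 -> 728 -> 364 -> 182 -> 91 -> 45 -> 22 -> 11 -> 5 -> 2 -> 1
Number of halvings = floor(log2(2985177)) = 21


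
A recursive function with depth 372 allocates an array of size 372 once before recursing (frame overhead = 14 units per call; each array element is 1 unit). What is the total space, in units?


Array allocation: 372 units (allocated once)
Stack frames: 372 deep * 14 per frame = 5208 units
Total = 372 + 5208 = 5580


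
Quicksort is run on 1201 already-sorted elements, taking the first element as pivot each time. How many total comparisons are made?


Sum of comparisons per partition:
1200 + 1199 + ... + 1 + 0
= 1201 * (1201 - 1) / 2
= 1201 * 1200 / 2
= 720600


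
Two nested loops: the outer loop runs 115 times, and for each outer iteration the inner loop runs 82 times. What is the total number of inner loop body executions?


Outer loop: 115 iterations
Inner loop: 82 iterations per outer iteration
Total = 115 * 82 = 9430


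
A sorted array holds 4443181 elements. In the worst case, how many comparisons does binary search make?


Halving sequence: 4443181 -> 2221590 -> 1110795 -> 555397 -> 277698 -> 138849 -> 69424 -> 34712 -> 17356 -> 8678 -> 4339 -> 2169 -> 1084 -> 542 -> 271 -> 135 -> 67 -> 33 -> 16 -> 8 -> 4 -> 2 -> 1
Number of halvings = 22
Max comparisons = 22 + 1 = 23


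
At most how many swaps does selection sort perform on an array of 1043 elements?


Each of the 1042 passes places one element in its final position.
Pass 1: swap minimum into position 0
Pass 2: swap minimum of remaining into position 1
...
Pass 1042: last two elements, one swap
Maximum swaps = 1043 - 1 = 1042


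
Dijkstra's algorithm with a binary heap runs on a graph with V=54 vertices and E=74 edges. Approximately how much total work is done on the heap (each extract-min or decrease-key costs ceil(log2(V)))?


Dijkstra with a binary heap: each vertex is extracted once, each edge may relax once.
Each heap operation costs O(log V).
V + E = 54 + 74 = 128
ceil(log2(54)) = 6 (since 2^5 = 32 < 54 <= 64 = 2^6)
Total heap work = (V+E) * ceil(log2(V)) = 128 * 6 = 768


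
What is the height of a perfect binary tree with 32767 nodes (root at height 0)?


A perfect binary tree with 32767 nodes:
  32767 = 2^15 - 1
  Levels: 0, 1, ..., 14
  Height = 14


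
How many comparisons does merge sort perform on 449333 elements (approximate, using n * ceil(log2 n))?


Recursion depth: ceil(log2(449333)) = 19
Each recursion level merges n = 449333 elements
Total = 449333 * 19 = 8537327


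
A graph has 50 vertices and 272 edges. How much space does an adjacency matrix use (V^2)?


Adjacency matrix: V x V grid of entries
Space = V^2 = 50^2 = 50 * 50 = 2500


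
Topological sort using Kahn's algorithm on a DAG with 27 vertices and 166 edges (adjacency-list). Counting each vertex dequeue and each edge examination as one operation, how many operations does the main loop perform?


Kahn's algorithm:
  1. Compute in-degrees: O(V + E)
  2. Process queue: each vertex dequeued once (O(V))
     each edge examined once (O(E))
Total = V + E = 27 + 166 = 193


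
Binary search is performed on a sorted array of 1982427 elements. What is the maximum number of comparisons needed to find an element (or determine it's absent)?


Binary search halves the search space each comparison:
  Step 1: search space = 1982427 -> 991213
  Step 2: search space = 991213 -> 495606
  Step 3: search space = 495606 -> 247803
  Step 4: search space = 247803 -> 123901
  Step 5: search space = 123901 -> 61950
  Step 6: search space = 61950 -> 30975
  Step 7: search space = 30975 -> 15487
  Step 8: search space = 15487 -> 7743
  Step 9: search space = 7743 -> 3871
  Step 10: search space = 3871 -> 1935
  Step 11: search space = 1935 -> 967
  Step 12: search space = 967 -> 483
  Step 13: search space = 483 -> 241
  Step 14: search space = 241 -> 120
  Step 15: search space = 120 -> 60
  Step 16: search space = 60 -> 30
  Step 17: search space = 30 -> 15
  Step 18: search space = 15 -> 7
  Step 19: search space = 7 -> 3
  Step 20: search space = 3 -> 1
  Step 21: search space = 1 (final check)
Maximum comparisons = floor(log2(1982427)) + 1 = 20 + 1 = 21


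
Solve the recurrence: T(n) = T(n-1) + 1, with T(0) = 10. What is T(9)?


Unrolling the recurrence:
T(9) = T(8) + 1
       = T(7) + 1 + 1
       = T(6) + 1*3
       ...
       = T(0) + 1*9
       = 10 + 9 = 19


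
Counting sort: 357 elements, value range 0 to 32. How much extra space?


n = 357 (output array)
k = 33 (count array for 33 distinct values)
Extra space = 357 + 33 = 390


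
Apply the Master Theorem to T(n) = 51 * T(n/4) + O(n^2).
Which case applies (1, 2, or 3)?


The Master Theorem: T(n) = a*T(n/b) + O(n^c)
  a = 51, b = 4, c = 2
log_b(a) = log_4(51) ~ 2.836
Compare b^c with a: 4^2 = 16 < 51, so c < log_b(a).
Since c < log_b(a), Case 1 applies.
T(n) = O(n^(log_4 51)) ~ O(n^2.836)
Master Theorem case = 1


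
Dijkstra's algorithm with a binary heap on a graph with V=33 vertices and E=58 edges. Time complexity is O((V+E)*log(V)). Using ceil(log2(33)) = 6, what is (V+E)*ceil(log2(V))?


Dijkstra with a binary heap: each vertex is extracted once, each edge may relax once.
Each heap operation costs O(log V).
V + E = 33 + 58 = 91
ceil(log2(33)) = 6 (since 2^5 = 32 < 33 <= 64 = 2^6)
Total heap work = (V+E) * ceil(log2(V)) = 91 * 6 = 546


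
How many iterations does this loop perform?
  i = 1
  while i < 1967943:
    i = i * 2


The loop variable doubles each iteration:
i = 1 -> 2 -> 4 -> 8 -> 16 -> 32 -> 64 -> 128 -> 256 -> 512 -> 1024 -> 2048 -> 4096 -> 8192 -> 16384 -> 32768 -> 65536 -> 131072 -> 262144 -> 524288 -> 1048576 -> 2097152 (stop, 2097152 >= 1967943)
Number of doublings = ceil(log2(1967943)) = 21


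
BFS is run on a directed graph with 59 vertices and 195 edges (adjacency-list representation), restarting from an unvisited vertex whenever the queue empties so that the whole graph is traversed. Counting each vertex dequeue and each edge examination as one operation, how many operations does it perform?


A full BFS traversal dequeues each vertex exactly once and examines each directed edge exactly once.
V = 59 (vertex processing cost)
E = 195 (edge examination cost)
Total operations proportional to V + E = 59 + 195 = 254


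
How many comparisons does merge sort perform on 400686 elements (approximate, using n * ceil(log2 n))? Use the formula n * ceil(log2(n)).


Recursion depth: ceil(log2(400686)) = 19
Each recursion level merges n = 400686 elements
Total = 400686 * 19 = 7613034


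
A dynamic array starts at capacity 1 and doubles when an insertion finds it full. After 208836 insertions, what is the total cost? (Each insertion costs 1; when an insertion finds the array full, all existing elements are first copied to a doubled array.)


Insertion cost: 208836 (one per element)
Resizes occur just before inserting elements 2, 3, 5, 9, ...
Elements copied at each resize: 1 + 2 + 4 + 8 + 16 + 32 + 64 + 128 + 256 + 512 + 1024 + 2048 + 4096 + 8192 + 16384 + 32768 + 65536 + 131072
Sum of copies = 262143 (geometric series: 2^k - 1)
Total = 208836 + 262143 = 470979


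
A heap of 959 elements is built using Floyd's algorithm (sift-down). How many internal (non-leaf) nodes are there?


Leaf nodes occupy roughly half the array.
Sift-down is called for each internal node, starting from the last one.
Internal nodes = floor(n/2) = floor(959/2) = 479


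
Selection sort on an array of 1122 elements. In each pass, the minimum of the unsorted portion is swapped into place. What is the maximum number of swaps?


Selection sort performs one swap per pass:
  Pass 1: find min in positions 0 to 1121, swap with position 0
  Pass 2: find min in positions 1 to 1121, swap with position 1
  Pass 3: find min in positions 2 to 1121, swap with position 2
  Pass 4: find min in positions 3 to 1121, swap with position 3
  Pass 5: find min in positions 4 to 1121, swap with position 4
  ... (1116 more passes)
Total passes (and swaps) = n - 1 = 1122 - 1 = 1121


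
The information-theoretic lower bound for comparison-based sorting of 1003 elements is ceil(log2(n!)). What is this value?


A binary decision tree of height h has at most 2^h leaves and needs at least n! of them, so h >= ceil(log2(n!)).
1003! is far too large to multiply out, so use Stirling's series:
  ln(n!) ~ n ln n - n + (1/2) ln(2 pi n) + 1/(12n)  (error below 1/(360 n^3), negligible here)
  ln(1003) = 6.9107508
  n ln n = 1003 * 6.9107508 = 6931.4831
  (1/2) ln(2 pi * 1003) = (1/2) ln(6302.0349) = 4.3743
  1/(12*1003) = 0.0001
  ln(1003!) ~ 6931.4831 - 1003 + 4.3743 + 0.0001 = 5932.8575
Convert to base 2: log2(1003!) = 5932.8575 / ln 2 = 5932.8575 / 0.69314718 = 8559.3041
ceil(8559.3041) = 8560


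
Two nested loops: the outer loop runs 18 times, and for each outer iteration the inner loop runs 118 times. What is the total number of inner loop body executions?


Outer loop: 18 iterations
Inner loop: 118 iterations per outer iteration
Total = 18 * 118 = 2124


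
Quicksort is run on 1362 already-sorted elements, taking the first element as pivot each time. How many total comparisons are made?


Sum of comparisons per partition:
1361 + 1360 + ... + 1 + 0
= 1362 * (1362 - 1) / 2
= 1362 * 1361 / 2
= 926841


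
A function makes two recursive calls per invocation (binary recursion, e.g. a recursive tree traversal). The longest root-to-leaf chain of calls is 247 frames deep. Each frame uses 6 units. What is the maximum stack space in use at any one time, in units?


Binary recursion: the two calls run one after the other, so only one root-to-leaf chain of frames is on the stack at a time.
Maximum depth (longest chain) = 247 frames
Each frame = 6 units
Max stack space = 247 * 6 = 1482


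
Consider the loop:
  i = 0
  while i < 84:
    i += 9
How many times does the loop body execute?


Starting at i = 0, each iteration adds 9.
Iterations until i >= 84:
  Iteration 1: i = 0 -> i = 9
  Iteration 2: i = 9 -> i = 18
  Iteration 3: i = 18 -> i = 27
  Iteration 4: i = 27 -> i = 36
  Iteration 5: i = 36 -> i = 45
  Iteration 6: i = 45 -> i = 54
  Iteration 7: i = 54 -> i = 63
  Iteration 8: i = 63 -> i = 72
  ... continuing ...
Total iterations = ceil(84/9) = 10


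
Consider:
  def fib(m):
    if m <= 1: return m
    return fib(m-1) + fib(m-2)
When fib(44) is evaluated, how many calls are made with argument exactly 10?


Let N(m) = number of times fib(m) is called while evaluating fib(44).
N(44) = 1 (the initial call).
N(43) = 1 (only fib(44) calls it).
For 1 <= m <= 42: fib(m) is called by fib(m+1) and fib(m+2), so
  N(m) = N(m+1) + N(m+2).
fib(0) is called only by fib(2), so N(0) = N(2).
Walk down from m=44:
  N(44)=1, N(43)=1, N(42)=2, N(41)=3, N(40)=5, N(39)=8, N(38)=13, N(37)=21, N(36)=34, N(35)=55, N(34)=89, N(33)=144, N(32)=233, N(31)=377, N(30)=610, N(29)=987, N(28)=1597, N(27)=2584, N(26)=4181, N(25)=6765, N(24)=10946, N(23)=17711, N(22)=28657, N(21)=46368, N(20)=75025, N(19)=121393, N(18)=196418, N(17)=317811, N(16)=514229, N(15)=832040, N(14)=1346269, N(13)=2178309, N(12)=3524578, N(11)=5702887, N(10)=9227465
N(10) = 9227465


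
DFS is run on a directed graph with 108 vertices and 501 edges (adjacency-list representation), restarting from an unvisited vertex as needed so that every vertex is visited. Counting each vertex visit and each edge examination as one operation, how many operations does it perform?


A full DFS traversal processes each vertex exactly once (push/pop on stack).
Each directed edge is examined once.
V = 108, E = 501
V + E = 609


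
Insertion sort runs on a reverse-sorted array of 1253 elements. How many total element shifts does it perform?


Sum of shifts = 1 + 2 + 3 + ... + 1252
= 1253 * 1252 / 2
= 1568756 / 2
= 784378


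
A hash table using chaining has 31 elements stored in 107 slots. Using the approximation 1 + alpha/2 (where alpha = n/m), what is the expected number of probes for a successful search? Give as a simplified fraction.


Load factor alpha = n/m = 31/107
Expected probes = 1 + alpha/2 = 1 + 31/(2*107)
= 1 + 31/214
= 214/214 + 31/214
= 245/214


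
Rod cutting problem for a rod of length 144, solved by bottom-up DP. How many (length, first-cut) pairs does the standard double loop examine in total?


For each subproblem length i = 1..144, the inner loop considers i possible first cuts.
Total = 1 + 2 + ... + 144
= 144*(144+1)/2
= 144*145/2 = 10440


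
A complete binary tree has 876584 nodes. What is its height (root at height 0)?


In a complete binary tree, level k holds nodes 2^k .. 2^(k+1)-1 (1-indexed).
Height = floor(log2(n)) = floor(log2(876584)) = 19
Check: 2^19 = 524288 <= 876584 < 1048576 = 2^20


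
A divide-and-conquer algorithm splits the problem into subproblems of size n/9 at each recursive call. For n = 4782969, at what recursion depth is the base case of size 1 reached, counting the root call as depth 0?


At each depth, the problem size is divided by 9:
  Depth 0: problem size = 4782969
  Depth 1: problem size = 531441
  Depth 2: problem size = 59049
  Depth 3: problem size = 6561
  Depth 4: problem size = 729
  Depth 5: problem size = 81
  Depth 6: problem size = 9
  Depth 7: problem size = 1 (base case)
The base case is reached at depth log_9(4782969) = 7 (the tree has 8 levels counting depth 0, but the depth asked for is 7).
Recursion depth = 7


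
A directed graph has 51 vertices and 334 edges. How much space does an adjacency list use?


Adjacency list: one list head per vertex + one entry per edge
Vertex heads: 51
Edge entries: 334
Total = 51 + 334 = 385


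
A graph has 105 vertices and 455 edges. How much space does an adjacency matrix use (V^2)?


Adjacency matrix: V x V grid of entries
Space = V^2 = 105^2 = 105 * 105 = 11025


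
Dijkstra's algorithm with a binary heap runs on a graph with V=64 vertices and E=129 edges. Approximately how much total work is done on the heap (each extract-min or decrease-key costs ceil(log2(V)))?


Dijkstra with a binary heap: each vertex is extracted once, each edge may relax once.
Each heap operation costs O(log V).
V + E = 64 + 129 = 193
ceil(log2(64)) = 6 (since 2^5 = 32 < 64 <= 64 = 2^6)
Total heap work = (V+E) * ceil(log2(V)) = 193 * 6 = 1158


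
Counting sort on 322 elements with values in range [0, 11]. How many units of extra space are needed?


Output array size: 322 (to store sorted result)
Count array size: 12 (one slot per possible value, range 0 to 11)
Total extra space = 322 + 12 = 334


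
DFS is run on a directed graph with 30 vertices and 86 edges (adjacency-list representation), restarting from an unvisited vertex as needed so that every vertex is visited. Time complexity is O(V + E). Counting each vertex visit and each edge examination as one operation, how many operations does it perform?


A full DFS traversal processes each vertex exactly once (push/pop on stack).
Each directed edge is examined once.
V = 30, E = 86
V + E = 116


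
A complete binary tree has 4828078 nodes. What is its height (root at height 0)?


In a complete binary tree, level k holds nodes 2^k .. 2^(k+1)-1 (1-indexed).
Height = floor(log2(n)) = floor(log2(4828078)) = 22
Check: 2^22 = 4194304 <= 4828078 < 8388608 = 2^23


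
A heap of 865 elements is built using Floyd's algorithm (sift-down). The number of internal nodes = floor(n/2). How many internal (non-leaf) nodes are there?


Leaf nodes occupy roughly half the array.
Sift-down is called for each internal node, starting from the last one.
Internal nodes = floor(n/2) = floor(865/2) = 432


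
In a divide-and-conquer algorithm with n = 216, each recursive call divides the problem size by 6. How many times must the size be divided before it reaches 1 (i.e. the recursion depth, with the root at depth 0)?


Number of divisions = log_6(216)
Sizes: 216 -> 36 -> 6 -> 1 (3 divisions)
Recursion depth = 3


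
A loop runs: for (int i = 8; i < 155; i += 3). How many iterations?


Loop starts at i = 8, increments by 3, stops when i >= 155.
Number of iterations = ceil((155 - 8) / 3)
= ceil(147 / 3)
= 49


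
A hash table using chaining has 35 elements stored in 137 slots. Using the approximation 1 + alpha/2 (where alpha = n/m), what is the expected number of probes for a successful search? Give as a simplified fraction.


Load factor alpha = n/m = 35/137
Expected probes = 1 + alpha/2 = 1 + 35/(2*137)
= 1 + 35/274
= 274/274 + 35/274
= 309/274


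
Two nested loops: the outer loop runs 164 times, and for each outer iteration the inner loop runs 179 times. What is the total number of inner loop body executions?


Outer loop: 164 iterations
Inner loop: 179 iterations per outer iteration
Total = 164 * 179 = 29356


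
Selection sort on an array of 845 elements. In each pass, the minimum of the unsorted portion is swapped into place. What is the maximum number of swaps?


Selection sort performs one swap per pass:
  Pass 1: find min in positions 0 to 844, swap with position 0
  Pass 2: find min in positions 1 to 844, swap with position 1
  Pass 3: find min in positions 2 to 844, swap with position 2
  Pass 4: find min in positions 3 to 844, swap with position 3
  Pass 5: find min in positions 4 to 844, swap with position 4
  ... (839 more passes)
Total passes (and swaps) = n - 1 = 845 - 1 = 844


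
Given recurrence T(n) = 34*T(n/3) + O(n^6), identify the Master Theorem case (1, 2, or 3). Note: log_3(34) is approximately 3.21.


Master Theorem parameters: a=34, b=3, c=6
log_b(a) = 3.21
Compare b^c with a: 3^6 = 729 > 34, so c > log_b(a).
Comparing c=6 vs log_b(a)=3.21:
6 > 3.21 => Case 3
Result: T(n) = O(n^6)
Master Theorem case = 3


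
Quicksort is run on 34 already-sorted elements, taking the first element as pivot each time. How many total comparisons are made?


Sum of comparisons per partition:
33 + 32 + ... + 1 + 0
= 34 * (34 - 1) / 2
= 34 * 33 / 2
= 561


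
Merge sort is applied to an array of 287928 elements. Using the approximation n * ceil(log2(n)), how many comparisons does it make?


Merge sort divides the array into halves recursively.
Number of levels = ceil(log2(287928)) = 19
At each level, approximately n = 287928 comparisons are needed for merging.
Total comparisons ~ n * ceil(log2(n)) = 287928 * 19 = 5470632


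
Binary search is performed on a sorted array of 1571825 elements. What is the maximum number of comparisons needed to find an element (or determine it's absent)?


Binary search halves the search space each comparison:
  Step 1: search space = 1571825 -> 785912
  Step 2: search space = 785912 -> 392956
  Step 3: search space = 392956 -> 196478
  Step 4: search space = 196478 -> 98239
  Step 5: search space = 98239 -> 49119
  Step 6: search space = 49119 -> 24559
  Step 7: search space = 24559 -> 12279
  Step 8: search space = 12279 -> 6139
  Step 9: search space = 6139 -> 3069
  Step 10: search space = 3069 -> 1534
  Step 11: search space = 1534 -> 767
  Step 12: search space = 767 -> 383
  Step 13: search space = 383 -> 191
  Step 14: search space = 191 -> 95
  Step 15: search space = 95 -> 47
  Step 16: search space = 47 -> 23
  Step 17: search space = 23 -> 11
  Step 18: search space = 11 -> 5
  Step 19: search space = 5 -> 2
  Step 20: search space = 2 -> 1
  Step 21: search space = 1 (final check)
Maximum comparisons = floor(log2(1571825)) + 1 = 20 + 1 = 21


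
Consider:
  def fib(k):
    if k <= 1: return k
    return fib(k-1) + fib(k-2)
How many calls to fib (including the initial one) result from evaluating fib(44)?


Let C(m) = total calls to evaluate fib(m). Then C(0)=C(1)=1, and
C(m) = 1 + C(m-1) + C(m-2) for m >= 2.
Build the table (each entry = 1 + previous two):
  C(0) = 1
  C(1) = 1
  C(2) = 1 + 1 + 1 = 3
  C(3) = 1 + 3 + 1 = 5
  C(4) = 1 + 5 + 3 = 9
  C(5) = 1 + 9 + 5 = 15
  C(6) = 1 + 15 + 9 = 25
  C(7) = 1 + 25 + 15 = 41
  C(8) = 1 + 41 + 25 = 67
  C(9) = 1 + 67 + 41 = 109
  C(10) = 1 + 109 + 67 = 177
  C(11) = 1 + 177 + 109 = 287
  C(12) = 1 + 287 + 177 = 465
  C(13) = 1 + 465 + 287 = 753
  C(14) = 1 + 753 + 465 = 1219
  C(15) = 1 + 1219 + 753 = 1973
  C(16) = 1 + 1973 + 1219 = 3193
  C(17) = 1 + 3193 + 1973 = 5167
  C(18) = 1 + 5167 + 3193 = 8361
  C(19) = 1 + 8361 + 5167 = 13529
  C(20) = 1 + 13529 + 8361 = 21891
  C(21) = 1 + 21891 + 13529 = 35421
  C(22) = 1 + 35421 + 21891 = 57313
  C(23) = 1 + 57313 + 35421 = 92735
  C(24) = 1 + 92735 + 57313 = 150049
  C(25) = 1 + 150049 + 92735 = 242785
  C(26) = 1 + 242785 + 150049 = 392835
  C(27) = 1 + 392835 + 242785 = 635621
  C(28) = 1 + 635621 + 392835 = 1028457
  C(29) = 1 + 1028457 + 635621 = 1664079
  C(30) = 1 + 1664079 + 1028457 = 2692537
  C(31) = 1 + 2692537 + 1664079 = 4356617
  C(32) = 1 + 4356617 + 2692537 = 7049155
  C(33) = 1 + 7049155 + 4356617 = 11405773
  C(34) = 1 + 11405773 + 7049155 = 18454929
  C(35) = 1 + 18454929 + 11405773 = 29860703
  C(36) = 1 + 29860703 + 18454929 = 48315633
  C(37) = 1 + 48315633 + 29860703 = 78176337
  C(38) = 1 + 78176337 + 48315633 = 126491971
  C(39) = 1 + 126491971 + 78176337 = 204668309
  C(40) = 1 + 204668309 + 126491971 = 331160281
  C(41) = 1 + 331160281 + 204668309 = 535828591
  C(42) = 1 + 535828591 + 331160281 = 866988873
  C(43) = 1 + 866988873 + 535828591 = 1402817465
  C(44) = 1 + 1402817465 + 866988873 = 2269806339
Total calls for fib(44) = 2269806339


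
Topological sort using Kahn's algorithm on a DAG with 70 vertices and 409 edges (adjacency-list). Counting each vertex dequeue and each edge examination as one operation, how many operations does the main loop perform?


Kahn's algorithm:
  1. Compute in-degrees: O(V + E)
  2. Process queue: each vertex dequeued once (O(V))
     each edge examined once (O(E))
Total = V + E = 70 + 409 = 479


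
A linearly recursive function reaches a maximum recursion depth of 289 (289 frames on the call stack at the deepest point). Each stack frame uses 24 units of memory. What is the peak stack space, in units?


Maximum recursion depth = 289 frames
Memory per frame = 24 units
Total stack space = depth * frame_size
= 289 * 24 = 6936
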